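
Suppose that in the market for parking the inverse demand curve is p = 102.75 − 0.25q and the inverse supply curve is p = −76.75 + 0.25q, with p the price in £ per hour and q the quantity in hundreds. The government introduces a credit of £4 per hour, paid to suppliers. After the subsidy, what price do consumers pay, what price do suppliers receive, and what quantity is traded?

Consumers pay £11; suppliers receive £15; quantity = 367.

Rewrite in direct form: qd = 411 − 4p and qs = 4p + 307.
Before the subsidy: set 411 − 4p = 4p + 307 → p* = £13, q* = 359.
With a per-unit subsidy paid to suppliers, each receives p + 4 per unit sold, so supply becomes qs = 4(p + 4) + 307.
New equilibrium: consumers pay £11, suppliers receive £15, q = 367. (Wedge: pb − ps = −4.)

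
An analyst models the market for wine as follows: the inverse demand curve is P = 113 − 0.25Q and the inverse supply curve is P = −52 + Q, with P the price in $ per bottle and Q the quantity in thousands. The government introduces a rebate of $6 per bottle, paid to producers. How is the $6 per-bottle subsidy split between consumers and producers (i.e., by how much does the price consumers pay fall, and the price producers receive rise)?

Rewrite in direct form: Qd = 452 − 4P and Qs = P + 52.
Before the subsidy: set 452 − 4P = P + 52 → P* = $80, Q* = 132.
With a per-unit subsidy paid to producers, each receives P + 6 per unit sold, so supply becomes Qs = (P + 6) + 52.
New equilibrium: consumers pay $78.8, producers receive $84.8, Q = 136.8. (Wedge: Pb − Ps = −6.)
Gain to consumers: $1.2; to producers: $4.8. (They sum to $6.)

Consumers gain $1.2 per bottle; producers gain $4.8 per bottle.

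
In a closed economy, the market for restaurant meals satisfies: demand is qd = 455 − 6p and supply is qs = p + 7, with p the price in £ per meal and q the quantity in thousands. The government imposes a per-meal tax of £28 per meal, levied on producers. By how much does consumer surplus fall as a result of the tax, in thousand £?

Consumer surplus falls by £236 thousand.

Before the tax: set 455 − 6p = p + 7 → p* = £64, q* = 71.
With the tax collected from producers, supply shifts: qs = (p − 28) + 7.
New equilibrium: buyers pay £68, producers receive £40, q = 47. (Wedge: pb − ps = 28.)
ΔCS is the trapezoid between Q = 47 and Q = 71 of height £4: ½ · (71 + 47) · 4 = £236.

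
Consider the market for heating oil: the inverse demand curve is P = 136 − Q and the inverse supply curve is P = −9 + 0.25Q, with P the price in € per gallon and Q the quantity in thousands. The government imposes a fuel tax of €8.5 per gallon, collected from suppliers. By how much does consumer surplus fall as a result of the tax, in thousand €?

Consumer surplus falls by €765.68 thousand.

Inverting to Q(P) form: Qd = 136 − P; Qs = 4P + 36.
Without the tax, 136 − P = 4P + 36 gives 5P = 100, so P* = €20 and Q* = 116.
With the tax collected from suppliers, supply shifts: Qs = 4(P − 8.5) + 36.
Solving gives Q = 109.2 with buyers paying €26.8 and suppliers receiving €18.3 (the €8.5 wedge).
ΔCS is the trapezoid between Q = 109.2 and Q = 116 of height €6.8: ½ · (116 + 109.2) · 6.8 = €765.68.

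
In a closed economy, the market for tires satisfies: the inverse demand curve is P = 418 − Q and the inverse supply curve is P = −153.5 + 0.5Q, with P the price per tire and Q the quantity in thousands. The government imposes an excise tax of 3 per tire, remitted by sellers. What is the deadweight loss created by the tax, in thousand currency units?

Rewrite in direct form: Qd = 418 − P and Qs = 2P + 307.
Without the tax, 418 − P = 2P + 307 gives 3P = 111, so P* = 37 and Q* = 381.
With the tax collected from sellers, supply shifts: Qs = 2(P − 3) + 307.
Solving gives Q = 379 with consumers paying 39 and sellers receiving 36 (the 3 wedge).
Quantity falls by |ΔQ| = |381 − 379| = 2.
DWL = ½ · t · |ΔQ| = ½ · 3 · 2 = 3.

Deadweight loss = 3 thousand.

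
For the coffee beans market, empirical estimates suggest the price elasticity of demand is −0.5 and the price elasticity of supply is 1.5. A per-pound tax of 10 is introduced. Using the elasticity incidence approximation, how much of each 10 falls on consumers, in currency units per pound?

Incidence ratio: consumers' share ≈ εs / (εs + |εd|) = 1.5 / (1.5 + 0.5) = 0.75.
So consumers bear ≈ 0.75 × 10 = 7.5; suppliers bear 2.5.

Consumers bear ≈ 7.5 per pound.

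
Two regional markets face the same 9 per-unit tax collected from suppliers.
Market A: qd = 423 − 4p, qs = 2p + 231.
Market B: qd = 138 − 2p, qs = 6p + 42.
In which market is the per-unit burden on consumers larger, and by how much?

Market A: pre-tax p* = 32, q* = 295; post-tax q = 283; per-unit burden on consumers = 3.
Market B: pre-tax p* = 12, q* = 114; post-tax q = 100.5; per-unit burden on consumers = 6.75.
Difference: 3 vs 6.75 → market B is larger by 3.75.

Market B, by 3.75.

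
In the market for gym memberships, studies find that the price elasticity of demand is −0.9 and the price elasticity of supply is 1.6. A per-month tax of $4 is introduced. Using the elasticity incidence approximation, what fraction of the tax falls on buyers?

Buyers' share ≈ 0.64.

Incidence ratio: buyers' share ≈ εs / (εs + |εd|) = 1.6 / (1.6 + 0.9) = 0.64.
Supply is the more elastic side, so buyers bear the larger share.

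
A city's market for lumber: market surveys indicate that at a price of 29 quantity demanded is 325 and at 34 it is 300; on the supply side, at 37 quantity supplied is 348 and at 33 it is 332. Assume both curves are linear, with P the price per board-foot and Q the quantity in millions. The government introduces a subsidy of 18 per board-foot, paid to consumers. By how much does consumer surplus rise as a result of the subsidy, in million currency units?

Consumer surplus rises by 2720 million.

Demand slope: (300 − 325)/(34 − 29) = -5, so Qd = 470 − 5P.
Supply slope: (332 − 348)/(33 − 37) = 4, so Qs = 4P + 200.
Without the subsidy, 470 − 5P = 4P + 200 gives 9P = 270, so P* = 30 and Q* = 320.
With a per-unit subsidy paid to consumers, each effectively pays P − 18, so demand becomes Qd = 470 − 5(P − 18).
Solving gives Q = 360 with consumers paying 22 and producers receiving 40 (the 18 wedge).
ΔCS is the trapezoid between Q = 360 and Q = 320 of height 8: ½ · (320 + 360) · 8 = 2720.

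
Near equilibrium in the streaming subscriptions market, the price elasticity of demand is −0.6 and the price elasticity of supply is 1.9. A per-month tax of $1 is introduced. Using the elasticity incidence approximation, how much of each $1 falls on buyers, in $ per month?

Buyers bear ≈ $0.76 per month.

Incidence ratio: buyers' share ≈ εs / (εs + |εd|) = 1.9 / (1.9 + 0.6) = 0.76.
So buyers bear ≈ 0.76 × $1 = $0.76; suppliers bear $0.24.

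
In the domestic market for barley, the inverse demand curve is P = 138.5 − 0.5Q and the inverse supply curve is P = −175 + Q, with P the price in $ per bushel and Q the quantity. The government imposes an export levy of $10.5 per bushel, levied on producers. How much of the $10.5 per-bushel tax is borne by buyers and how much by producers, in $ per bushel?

Inverting to Q(P) form: Qd = 277 − 2P; Qs = P + 175.
Without the tax, 277 − 2P = P + 175 gives 3P = 102, so P* = $34 and Q* = 209.
With the tax collected from producers, supply shifts: Qs = (P − 10.5) + 175.
Solving gives Q = 202 with buyers paying $37.5 and producers receiving $27 (the $10.5 wedge).
Burden on buyers: $3.5; on producers: $7. (They sum to $10.5.)
The less price-elastic side of the market bears the larger share of a per-unit tax.

Buyers bear $3.5 per bushel; producers bear $7 per bushel.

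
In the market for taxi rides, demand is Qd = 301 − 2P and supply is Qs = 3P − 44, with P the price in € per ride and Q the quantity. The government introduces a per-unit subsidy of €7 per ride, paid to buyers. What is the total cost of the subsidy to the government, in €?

Government outlay = €1199.8.

Without the subsidy, 301 − 2P = 3P − 44 gives 5P = 345, so P* = €69 and Q* = 163.
With a per-unit subsidy paid to buyers, each effectively pays P − 7, so demand becomes Qd = 301 − 2(P − 7).
New equilibrium: buyers pay €64.8, suppliers receive €71.8, Q = 171.4. (Wedge: Pb − Ps = −7.)
Outlay = t · Q = 7 · 171.4 = €1199.8.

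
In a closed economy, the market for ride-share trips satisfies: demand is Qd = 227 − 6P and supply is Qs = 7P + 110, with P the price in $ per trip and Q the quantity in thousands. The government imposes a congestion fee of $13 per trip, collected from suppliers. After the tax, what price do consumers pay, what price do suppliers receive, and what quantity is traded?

Consumers pay $16; suppliers receive $3; quantity = 131.

Before the tax: set 227 − 6P = 7P + 110 → P* = $9, Q* = 173.
With the tax collected from suppliers, supply shifts: Qs = 7(P − 13) + 110.
Solving gives Q = 131 with consumers paying $16 and suppliers receiving $3 (the $13 wedge).
The less price-elastic side of the market bears the larger share of a per-unit tax.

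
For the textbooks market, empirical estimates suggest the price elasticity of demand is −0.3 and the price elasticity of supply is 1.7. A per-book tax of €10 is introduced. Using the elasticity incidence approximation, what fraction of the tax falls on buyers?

Incidence ratio: buyers' share ≈ εs / (εs + |εd|) = 1.7 / (1.7 + 0.3) = 0.85.
Supply is the more elastic side, so buyers bear the larger share.

Buyers' share ≈ 0.85.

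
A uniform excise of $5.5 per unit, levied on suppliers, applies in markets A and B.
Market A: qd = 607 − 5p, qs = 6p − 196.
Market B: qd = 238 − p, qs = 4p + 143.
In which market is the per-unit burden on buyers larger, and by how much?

Market A: pre-tax p* = $73, q* = 242; post-tax q = 227; per-unit burden on buyers = $3.
Market B: pre-tax p* = $19, q* = 219; post-tax q = 214.6; per-unit burden on buyers = $4.4.
Difference: $3 vs $4.4 → market B is larger by $1.4.

Market B, by $1.4.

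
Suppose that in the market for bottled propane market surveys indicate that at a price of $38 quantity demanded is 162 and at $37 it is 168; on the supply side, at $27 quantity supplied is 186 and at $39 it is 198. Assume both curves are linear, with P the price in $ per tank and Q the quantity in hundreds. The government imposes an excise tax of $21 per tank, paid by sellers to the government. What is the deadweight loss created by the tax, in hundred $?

Demand slope: (168 − 162)/(37 − 38) = -6, so Qd = 390 − 6P.
Supply slope: (198 − 186)/(39 − 27) = 1, so Qs = P + 159.
Without the tax, 390 − 6P = P + 159 gives 7P = 231, so P* = $33 and Q* = 192.
With the tax collected from sellers, supply shifts: Qs = (P − 21) + 159.
New equilibrium: consumers pay $36, sellers receive $15, Q = 174. (Wedge: Pb − Ps = 21.)
Quantity falls by |ΔQ| = |192 − 174| = 18.
DWL = ½ · t · |ΔQ| = ½ · 21 · 18 = $189.

Deadweight loss = $189 hundred.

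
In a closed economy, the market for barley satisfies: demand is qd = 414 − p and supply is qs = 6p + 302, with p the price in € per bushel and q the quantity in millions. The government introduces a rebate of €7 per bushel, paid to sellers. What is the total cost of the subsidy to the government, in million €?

Before the subsidy: set 414 − p = 6p + 302 → p* = €16, q* = 398.
With a per-unit subsidy paid to sellers, each receives p + 7 per unit sold, so supply becomes qs = 6(p + 7) + 302.
Solving gives q = 404 with buyers paying €10 and sellers receiving €17 (the €7 wedge).
Outlay = t · Q = 7 · 404 = €2828.

Government outlay = €2828 million.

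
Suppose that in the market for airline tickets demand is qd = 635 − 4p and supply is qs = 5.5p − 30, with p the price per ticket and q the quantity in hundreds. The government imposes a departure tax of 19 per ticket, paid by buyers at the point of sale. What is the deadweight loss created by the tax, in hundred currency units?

Deadweight loss = 418 hundred.

Without the tax, 635 − 4p = 5.5p − 30 gives 9.5p = 665, so p* = 70 and q* = 355.
With the tax collected from buyers, demand (in seller-price terms) shifts: qd = 635 − 4(p + 19).
Solving gives q = 311 with buyers paying 81 and producers receiving 62 (the 19 wedge).
Quantity falls by |ΔQ| = |355 − 311| = 44.
DWL = ½ · t · |ΔQ| = ½ · 19 · 44 = 418.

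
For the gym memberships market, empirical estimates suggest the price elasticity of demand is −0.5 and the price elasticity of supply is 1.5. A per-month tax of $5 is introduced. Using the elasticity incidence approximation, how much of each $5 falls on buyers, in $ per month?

Buyers bear ≈ $3.75 per month.

Incidence ratio: buyers' share ≈ εs / (εs + |εd|) = 1.5 / (1.5 + 0.5) = 0.75.
So buyers bear ≈ 0.75 × $5 = $3.75; suppliers bear $1.25.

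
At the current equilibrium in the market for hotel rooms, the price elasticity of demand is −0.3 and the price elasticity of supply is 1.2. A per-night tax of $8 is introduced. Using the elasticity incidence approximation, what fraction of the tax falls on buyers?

Buyers' share ≈ 0.8.

Incidence ratio: buyers' share ≈ εs / (εs + |εd|) = 1.2 / (1.2 + 0.3) = 0.8.
Supply is the more elastic side, so buyers bear the larger share.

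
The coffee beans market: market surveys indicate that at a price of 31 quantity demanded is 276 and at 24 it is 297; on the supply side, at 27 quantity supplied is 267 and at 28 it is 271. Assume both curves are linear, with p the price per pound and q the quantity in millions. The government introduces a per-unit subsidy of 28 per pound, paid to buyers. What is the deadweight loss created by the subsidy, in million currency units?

Deadweight loss = 672 million.

Demand slope: (297 − 276)/(24 − 31) = -3, so qd = 369 − 3p.
Supply slope: (271 − 267)/(28 − 27) = 4, so qs = 4p + 159.
Without the subsidy, 369 − 3p = 4p + 159 gives 7p = 210, so p* = 30 and q* = 279.
With a per-unit subsidy paid to buyers, each effectively pays p − 28, so demand becomes qd = 369 − 3(p − 28).
New equilibrium: buyers pay 14, suppliers receive 42, q = 327. (Wedge: pb − ps = −28.)
Quantity rises by |ΔQ| = |279 − 327| = 48.
DWL = ½ · t · |ΔQ| = ½ · 28 · 48 = 672.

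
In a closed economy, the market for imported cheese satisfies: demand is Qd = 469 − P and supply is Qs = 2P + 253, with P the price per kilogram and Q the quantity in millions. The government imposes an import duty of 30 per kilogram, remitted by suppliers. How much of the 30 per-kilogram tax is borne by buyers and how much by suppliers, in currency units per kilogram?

Buyers bear 20 per kilogram; suppliers bear 10 per kilogram.

Without the tax, 469 − P = 2P + 253 gives 3P = 216, so P* = 72 and Q* = 397.
With the tax collected from suppliers, supply shifts: Qs = 2(P − 30) + 253.
Solving gives Q = 377 with buyers paying 92 and suppliers receiving 62 (the 30 wedge).
Burden on buyers: 20; on suppliers: 10. (They sum to 30.)
The less price-elastic side of the market bears the larger share of a per-unit tax.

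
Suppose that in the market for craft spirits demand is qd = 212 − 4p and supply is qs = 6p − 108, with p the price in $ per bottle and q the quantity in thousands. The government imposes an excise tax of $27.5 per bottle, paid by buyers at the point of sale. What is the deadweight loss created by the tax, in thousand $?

Before the tax: set 212 − 4p = 6p − 108 → p* = $32, q* = 84.
With the tax collected from buyers, demand (in seller-price terms) shifts: qd = 212 − 4(p + 27.5).
Solving gives q = 18 with buyers paying $48.5 and producers receiving $21 (the $27.5 wedge).
Quantity falls by |ΔQ| = |84 − 18| = 66.
DWL = ½ · t · |ΔQ| = ½ · 27.5 · 66 = $907.5.

Deadweight loss = $907.5 thousand.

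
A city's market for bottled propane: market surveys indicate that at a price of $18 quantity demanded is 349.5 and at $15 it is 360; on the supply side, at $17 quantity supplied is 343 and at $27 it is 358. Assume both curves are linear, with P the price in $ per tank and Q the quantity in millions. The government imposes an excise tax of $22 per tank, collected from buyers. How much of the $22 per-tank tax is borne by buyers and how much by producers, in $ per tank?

Demand slope: (360 − 349.5)/(15 − 18) = -3.5, so Qd = 412.5 − 3.5P.
Supply slope: (358 − 343)/(27 − 17) = 1.5, so Qs = 1.5P + 317.5.
Without the tax, 412.5 − 3.5P = 1.5P + 317.5 gives 5P = 95, so P* = $19 and Q* = 346.
With the tax collected from buyers, demand (in seller-price terms) shifts: Qd = 412.5 − 3.5(P + 22).
Solving gives Q = 322.9 with buyers paying $25.6 and producers receiving $3.6 (the $22 wedge).
Burden on buyers: $6.6; on producers: $15.4. (They sum to $22.)
The less price-elastic side of the market bears the larger share of a per-unit tax.

Buyers bear $6.6 per tank; producers bear $15.4 per tank.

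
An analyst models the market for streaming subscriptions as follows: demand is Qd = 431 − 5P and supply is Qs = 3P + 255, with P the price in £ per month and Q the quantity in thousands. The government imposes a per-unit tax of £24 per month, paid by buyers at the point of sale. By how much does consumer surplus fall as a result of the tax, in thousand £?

Without the tax, 431 − 5P = 3P + 255 gives 8P = 176, so P* = £22 and Q* = 321.
With the tax collected from buyers, demand (in seller-price terms) shifts: Qd = 431 − 5(P + 24).
New equilibrium: buyers pay £31, suppliers receive £7, Q = 276. (Wedge: Pb − Ps = 24.)
ΔCS is the trapezoid between Q = 276 and Q = 321 of height £9: ½ · (321 + 276) · 9 = £2686.5.

Consumer surplus falls by £2686.5 thousand.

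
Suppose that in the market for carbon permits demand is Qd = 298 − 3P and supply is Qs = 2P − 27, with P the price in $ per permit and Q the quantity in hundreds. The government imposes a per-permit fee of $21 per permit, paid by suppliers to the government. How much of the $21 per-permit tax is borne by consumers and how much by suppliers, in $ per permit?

Consumers bear $8.4 per permit; suppliers bear $12.6 per permit.

Without the tax, 298 − 3P = 2P − 27 gives 5P = 325, so P* = $65 and Q* = 103.
With the tax collected from suppliers, supply shifts: Qs = 2(P − 21) − 27.
New equilibrium: consumers pay $73.4, suppliers receive $52.4, Q = 77.8. (Wedge: Pb − Ps = 21.)
Burden on consumers: $8.4; on suppliers: $12.6. (They sum to $21.)
The less price-elastic side of the market bears the larger share of a per-unit tax.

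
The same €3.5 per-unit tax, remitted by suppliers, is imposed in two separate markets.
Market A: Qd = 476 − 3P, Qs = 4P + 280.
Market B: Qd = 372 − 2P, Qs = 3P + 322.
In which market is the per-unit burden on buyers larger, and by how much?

Market A: pre-tax P* = €28, Q* = 392; post-tax Q = 386; per-unit burden on buyers = €2.
Market B: pre-tax P* = €10, Q* = 352; post-tax Q = 347.8; per-unit burden on buyers = €2.1.
Difference: €2 vs €2.1 → market B is larger by €0.1.

Market B, by €0.1.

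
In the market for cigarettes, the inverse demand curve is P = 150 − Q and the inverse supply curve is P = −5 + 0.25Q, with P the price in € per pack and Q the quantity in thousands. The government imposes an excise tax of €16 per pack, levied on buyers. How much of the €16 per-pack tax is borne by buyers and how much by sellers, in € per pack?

Inverting to Q(P) form: Qd = 150 − P; Qs = 4P + 20.
Without the tax, 150 − P = 4P + 20 gives 5P = 130, so P* = €26 and Q* = 124.
With the tax collected from buyers, demand (in seller-price terms) shifts: Qd = 150 − (P + 16).
New equilibrium: buyers pay €38.8, sellers receive €22.8, Q = 111.2. (Wedge: Pb − Ps = 16.)
Burden on buyers: €12.8; on sellers: €3.2. (They sum to €16.)

Buyers bear €12.8 per pack; sellers bear €3.2 per pack.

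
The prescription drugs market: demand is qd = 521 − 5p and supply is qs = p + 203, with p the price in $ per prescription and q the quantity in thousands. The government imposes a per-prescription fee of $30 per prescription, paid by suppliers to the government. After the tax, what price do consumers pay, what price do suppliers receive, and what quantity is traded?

Consumers pay $58; suppliers receive $28; quantity = 231.

Without the tax, 521 − 5p = p + 203 gives 6p = 318, so p* = $53 and q* = 256.
With the tax collected from suppliers, supply shifts: qs = (p − 30) + 203.
New equilibrium: consumers pay $58, suppliers receive $28, q = 231. (Wedge: pb − ps = 30.)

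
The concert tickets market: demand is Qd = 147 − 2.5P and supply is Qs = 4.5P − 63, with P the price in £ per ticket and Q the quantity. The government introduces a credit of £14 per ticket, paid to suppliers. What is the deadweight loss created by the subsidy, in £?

Without the subsidy, 147 − 2.5P = 4.5P − 63 gives 7P = 210, so P* = £30 and Q* = 72.
With a per-unit subsidy paid to suppliers, each receives P + 14 per unit sold, so supply becomes Qs = 4.5(P + 14) − 63.
New equilibrium: buyers pay £21, suppliers receive £35, Q = 94.5. (Wedge: Pb − Ps = −14.)
Quantity rises by |ΔQ| = |72 − 94.5| = 22.5.
DWL = ½ · t · |ΔQ| = ½ · 14 · 22.5 = £157.5.

Deadweight loss = £157.5.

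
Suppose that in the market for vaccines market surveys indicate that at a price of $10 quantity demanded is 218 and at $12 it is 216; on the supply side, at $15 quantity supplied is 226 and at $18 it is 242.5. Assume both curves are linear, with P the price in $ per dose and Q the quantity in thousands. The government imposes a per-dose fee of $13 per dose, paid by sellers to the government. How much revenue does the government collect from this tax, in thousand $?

Tax revenue = $2652 thousand.

Demand slope: (216 − 218)/(12 − 10) = -1, so Qd = 228 − P.
Supply slope: (242.5 − 226)/(18 − 15) = 5.5, so Qs = 5.5P + 143.5.
Before the tax: set 228 − P = 5.5P + 143.5 → P* = $13, Q* = 215.
With the tax collected from sellers, supply shifts: Qs = 5.5(P − 13) + 143.5.
New equilibrium: buyers pay $24, sellers receive $11, Q = 204. (Wedge: Pb − Ps = 13.)
Revenue = t · Q = 13 · 204 = $2652.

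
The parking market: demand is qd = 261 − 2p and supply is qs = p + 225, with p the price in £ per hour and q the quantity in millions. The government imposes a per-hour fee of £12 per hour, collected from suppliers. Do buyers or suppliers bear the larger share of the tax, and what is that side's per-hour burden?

Without the tax, 261 − 2p = p + 225 gives 3p = 36, so p* = £12 and q* = 237.
With the tax collected from suppliers, supply shifts: qs = (p − 12) + 225.
Solving gives q = 229 with buyers paying £16 and suppliers receiving £4 (the £12 wedge).
Per-hour burden: buyers £4, suppliers £8.
Suppliers take the larger share because supply is less price-elastic here (demand slope 2 vs supply slope 1).

Suppliers bear the larger share: £8 per hour.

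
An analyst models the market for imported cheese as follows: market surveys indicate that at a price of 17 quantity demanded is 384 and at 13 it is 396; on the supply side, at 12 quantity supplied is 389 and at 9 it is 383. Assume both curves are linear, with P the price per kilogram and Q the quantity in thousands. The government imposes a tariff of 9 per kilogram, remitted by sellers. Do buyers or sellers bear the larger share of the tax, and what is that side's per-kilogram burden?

Demand slope: (396 − 384)/(13 − 17) = -3, so Qd = 435 − 3P.
Supply slope: (383 − 389)/(9 − 12) = 2, so Qs = 2P + 365.
Without the tax, 435 − 3P = 2P + 365 gives 5P = 70, so P* = 14 and Q* = 393.
With the tax collected from sellers, supply shifts: Qs = 2(P − 9) + 365.
Solving gives Q = 382.2 with buyers paying 17.6 and sellers receiving 8.6 (the 9 wedge).
Per-kilogram burden: buyers 3.6, sellers 5.4.
Sellers take the larger share because supply is less price-elastic here (demand slope 3 vs supply slope 2).

Sellers bear the larger share: 5.4 per kilogram.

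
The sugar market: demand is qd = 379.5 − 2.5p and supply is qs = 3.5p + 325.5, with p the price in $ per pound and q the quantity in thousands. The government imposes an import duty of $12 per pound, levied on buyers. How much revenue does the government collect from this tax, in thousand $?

Without the tax, 379.5 − 2.5p = 3.5p + 325.5 gives 6p = 54, so p* = $9 and q* = 357.
With the tax collected from buyers, demand (in seller-price terms) shifts: qd = 379.5 − 2.5(p + 12).
Solving gives q = 339.5 with buyers paying $16 and producers receiving $4 (the $12 wedge).
Revenue = t · Q = 12 · 339.5 = $4074.

Tax revenue = $4074 thousand.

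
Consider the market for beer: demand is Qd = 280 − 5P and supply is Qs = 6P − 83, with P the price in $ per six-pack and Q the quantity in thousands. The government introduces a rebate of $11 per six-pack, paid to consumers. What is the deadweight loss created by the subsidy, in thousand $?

Without the subsidy, 280 − 5P = 6P − 83 gives 11P = 363, so P* = $33 and Q* = 115.
With a per-unit subsidy paid to consumers, each effectively pays P − 11, so demand becomes Qd = 280 − 5(P − 11).
New equilibrium: consumers pay $27, sellers receive $38, Q = 145. (Wedge: Pb − Ps = −11.)
Quantity rises by |ΔQ| = |115 − 145| = 30.
DWL = ½ · t · |ΔQ| = ½ · 11 · 30 = $165.

Deadweight loss = $165 thousand.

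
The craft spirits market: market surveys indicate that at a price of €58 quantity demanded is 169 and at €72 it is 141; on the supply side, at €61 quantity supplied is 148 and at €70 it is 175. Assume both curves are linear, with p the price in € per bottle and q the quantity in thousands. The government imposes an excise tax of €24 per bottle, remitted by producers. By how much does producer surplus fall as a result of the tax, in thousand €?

Producer surplus falls by €1368.96 thousand.

Demand slope: (141 − 169)/(72 − 58) = -2, so qd = 285 − 2p.
Supply slope: (175 − 148)/(70 − 61) = 3, so qs = 3p − 35.
Before the tax: set 285 − 2p = 3p − 35 → p* = €64, q* = 157.
With the tax collected from producers, supply shifts: qs = 3(p − 24) − 35.
Solving gives q = 128.2 with buyers paying €78.4 and producers receiving €54.4 (the €24 wedge).
ΔPS is the trapezoid between Q = 128.2 and Q = 157 of height €9.6: ½ · (157 + 128.2) · 9.6 = €1368.96.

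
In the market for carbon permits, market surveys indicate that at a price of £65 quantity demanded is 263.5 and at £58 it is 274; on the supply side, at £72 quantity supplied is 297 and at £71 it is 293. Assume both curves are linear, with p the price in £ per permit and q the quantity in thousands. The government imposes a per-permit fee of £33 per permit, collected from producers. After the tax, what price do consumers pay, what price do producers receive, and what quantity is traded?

Consumers pay £88; producers receive £55; quantity = 229.

Demand slope: (274 − 263.5)/(58 − 65) = -1.5, so qd = 361 − 1.5p.
Supply slope: (293 − 297)/(71 − 72) = 4, so qs = 4p + 9.
Before the tax: set 361 − 1.5p = 4p + 9 → p* = £64, q* = 265.
With the tax collected from producers, supply shifts: qs = 4(p − 33) + 9.
Solving gives q = 229 with consumers paying £88 and producers receiving £55 (the £33 wedge).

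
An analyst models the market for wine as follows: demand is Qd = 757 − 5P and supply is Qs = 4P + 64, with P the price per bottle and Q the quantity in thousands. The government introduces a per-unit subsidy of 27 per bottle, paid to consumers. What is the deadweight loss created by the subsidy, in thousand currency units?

Before the subsidy: set 757 − 5P = 4P + 64 → P* = 77, Q* = 372.
With a per-unit subsidy paid to consumers, each effectively pays P − 27, so demand becomes Qd = 757 − 5(P − 27).
New equilibrium: consumers pay 65, producers receive 92, Q = 432. (Wedge: Pb − Ps = −27.)
Quantity rises by |ΔQ| = |372 − 432| = 60.
DWL = ½ · t · |ΔQ| = ½ · 27 · 60 = 810.

Deadweight loss = 810 thousand.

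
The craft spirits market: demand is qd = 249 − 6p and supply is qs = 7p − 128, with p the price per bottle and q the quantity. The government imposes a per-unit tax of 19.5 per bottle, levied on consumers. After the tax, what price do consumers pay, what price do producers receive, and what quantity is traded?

Consumers pay 39.5; producers receive 20; quantity = 12.

Without the tax, 249 − 6p = 7p − 128 gives 13p = 377, so p* = 29 and q* = 75.
With the tax collected from consumers, demand (in seller-price terms) shifts: qd = 249 − 6(p + 19.5).
Solving gives q = 12 with consumers paying 39.5 and producers receiving 20 (the 19.5 wedge).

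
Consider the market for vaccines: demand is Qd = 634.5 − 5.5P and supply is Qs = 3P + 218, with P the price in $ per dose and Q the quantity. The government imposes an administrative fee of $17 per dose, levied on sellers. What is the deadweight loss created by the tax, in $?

Before the tax: set 634.5 − 5.5P = 3P + 218 → P* = $49, Q* = 365.
With the tax collected from sellers, supply shifts: Qs = 3(P − 17) + 218.
Solving gives Q = 332 with buyers paying $55 and sellers receiving $38 (the $17 wedge).
Quantity falls by |ΔQ| = |365 − 332| = 33.
DWL = ½ · t · |ΔQ| = ½ · 17 · 33 = $280.5.

Deadweight loss = $280.5.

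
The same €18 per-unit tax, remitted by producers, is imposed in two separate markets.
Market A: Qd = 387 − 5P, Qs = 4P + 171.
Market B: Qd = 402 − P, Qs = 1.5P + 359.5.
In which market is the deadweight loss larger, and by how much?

Market A, by €262.8.

Market A: pre-tax P* = €24, Q* = 267; post-tax Q = 227; deadweight loss = €360.
Market B: pre-tax P* = €17, Q* = 385; post-tax Q = 374.2; deadweight loss = €97.2.
Difference: €360 vs €97.2 → market A is larger by €262.8.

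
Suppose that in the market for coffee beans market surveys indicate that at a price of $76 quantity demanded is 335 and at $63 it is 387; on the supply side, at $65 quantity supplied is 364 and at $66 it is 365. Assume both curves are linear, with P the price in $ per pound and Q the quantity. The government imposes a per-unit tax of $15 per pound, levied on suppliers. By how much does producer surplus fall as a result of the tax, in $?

Demand slope: (387 − 335)/(63 − 76) = -4, so Qd = 639 − 4P.
Supply slope: (365 − 364)/(66 − 65) = 1, so Qs = P + 299.
Before the tax: set 639 − 4P = P + 299 → P* = $68, Q* = 367.
With the tax collected from suppliers, supply shifts: Qs = (P − 15) + 299.
Solving gives Q = 355 with buyers paying $71 and suppliers receiving $56 (the $15 wedge).
ΔPS is the trapezoid between Q = 355 and Q = 367 of height $12: ½ · (367 + 355) · 12 = $4332.

Producer surplus falls by $4332.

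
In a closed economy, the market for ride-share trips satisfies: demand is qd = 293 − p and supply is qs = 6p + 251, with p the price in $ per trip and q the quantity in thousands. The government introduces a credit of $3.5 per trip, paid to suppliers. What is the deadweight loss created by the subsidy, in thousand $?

Without the subsidy, 293 − p = 6p + 251 gives 7p = 42, so p* = $6 and q* = 287.
With a per-unit subsidy paid to suppliers, each receives p + 3.5 per unit sold, so supply becomes qs = 6(p + 3.5) + 251.
Solving gives q = 290 with buyers paying $3 and suppliers receiving $6.5 (the $3.5 wedge).
Quantity rises by |ΔQ| = |287 − 290| = 3.
DWL = ½ · t · |ΔQ| = ½ · 3.5 · 3 = $5.25.

Deadweight loss = $5.25 thousand.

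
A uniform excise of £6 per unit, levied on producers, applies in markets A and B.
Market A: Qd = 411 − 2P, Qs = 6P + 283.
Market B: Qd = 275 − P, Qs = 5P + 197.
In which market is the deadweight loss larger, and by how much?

Market A, by £12.

Market A: pre-tax P* = £16, Q* = 379; post-tax Q = 370; deadweight loss = £27.
Market B: pre-tax P* = £13, Q* = 262; post-tax Q = 257; deadweight loss = £15.
Difference: £27 vs £15 → market A is larger by £12.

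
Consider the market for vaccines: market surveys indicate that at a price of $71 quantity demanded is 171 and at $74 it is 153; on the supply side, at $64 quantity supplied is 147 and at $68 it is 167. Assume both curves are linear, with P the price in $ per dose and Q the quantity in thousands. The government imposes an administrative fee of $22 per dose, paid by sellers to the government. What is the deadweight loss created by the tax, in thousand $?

Deadweight loss = $660 thousand.

Demand slope: (153 − 171)/(74 − 71) = -6, so Qd = 597 − 6P.
Supply slope: (167 − 147)/(68 − 64) = 5, so Qs = 5P − 173.
Before the tax: set 597 − 6P = 5P − 173 → P* = $70, Q* = 177.
With the tax collected from sellers, supply shifts: Qs = 5(P − 22) − 173.
New equilibrium: buyers pay $80, sellers receive $58, Q = 117. (Wedge: Pb − Ps = 22.)
Quantity falls by |ΔQ| = |177 − 117| = 60.
DWL = ½ · t · |ΔQ| = ½ · 22 · 60 = $660.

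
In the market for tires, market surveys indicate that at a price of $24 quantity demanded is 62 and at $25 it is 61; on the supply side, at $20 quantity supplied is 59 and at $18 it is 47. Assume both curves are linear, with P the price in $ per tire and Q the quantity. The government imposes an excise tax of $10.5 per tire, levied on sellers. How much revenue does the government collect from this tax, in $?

Demand slope: (61 − 62)/(25 − 24) = -1, so Qd = 86 − P.
Supply slope: (47 − 59)/(18 − 20) = 6, so Qs = 6P − 61.
Without the tax, 86 − P = 6P − 61 gives 7P = 147, so P* = $21 and Q* = 65.
With the tax collected from sellers, supply shifts: Qs = 6(P − 10.5) − 61.
Solving gives Q = 56 with buyers paying $30 and sellers receiving $19.5 (the $10.5 wedge).
Revenue = t · Q = 10.5 · 56 = $588.

Tax revenue = $588.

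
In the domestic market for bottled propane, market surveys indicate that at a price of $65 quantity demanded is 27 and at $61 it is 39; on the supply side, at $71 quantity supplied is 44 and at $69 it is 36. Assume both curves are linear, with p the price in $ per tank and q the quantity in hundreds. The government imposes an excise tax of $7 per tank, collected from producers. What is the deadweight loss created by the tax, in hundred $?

Deadweight loss = $42 hundred.

Demand slope: (39 − 27)/(61 − 65) = -3, so qd = 222 − 3p.
Supply slope: (36 − 44)/(69 − 71) = 4, so qs = 4p − 240.
Without the tax, 222 − 3p = 4p − 240 gives 7p = 462, so p* = $66 and q* = 24.
With the tax collected from producers, supply shifts: qs = 4(p − 7) − 240.
New equilibrium: buyers pay $70, producers receive $63, q = 12. (Wedge: pb − ps = 7.)
Quantity falls by |ΔQ| = |24 − 12| = 12.
DWL = ½ · t · |ΔQ| = ½ · 7 · 12 = $42.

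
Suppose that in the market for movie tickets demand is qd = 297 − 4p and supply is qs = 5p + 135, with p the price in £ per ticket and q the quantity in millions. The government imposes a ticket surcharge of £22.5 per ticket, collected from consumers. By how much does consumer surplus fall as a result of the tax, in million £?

Without the tax, 297 − 4p = 5p + 135 gives 9p = 162, so p* = £18 and q* = 225.
With the tax collected from consumers, demand (in seller-price terms) shifts: qd = 297 − 4(p + 22.5).
New equilibrium: consumers pay £30.5, sellers receive £8, q = 175. (Wedge: pb − ps = 22.5.)
ΔCS is the trapezoid between Q = 175 and Q = 225 of height £12.5: ½ · (225 + 175) · 12.5 = £2500.

Consumer surplus falls by £2500 million.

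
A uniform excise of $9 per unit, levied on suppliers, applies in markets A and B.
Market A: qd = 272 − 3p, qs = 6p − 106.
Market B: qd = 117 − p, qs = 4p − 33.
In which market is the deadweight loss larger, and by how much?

Market A, by $48.6.

Market A: pre-tax p* = $42, q* = 146; post-tax q = 128; deadweight loss = $81.
Market B: pre-tax p* = $30, q* = 87; post-tax q = 79.8; deadweight loss = $32.4.
Difference: $81 vs $32.4 → market A is larger by $48.6.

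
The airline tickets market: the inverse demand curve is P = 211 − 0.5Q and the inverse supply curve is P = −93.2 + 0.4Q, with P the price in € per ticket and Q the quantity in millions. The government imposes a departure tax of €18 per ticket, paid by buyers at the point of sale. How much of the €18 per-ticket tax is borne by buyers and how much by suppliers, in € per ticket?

Rewrite in direct form: Qd = 422 − 2P and Qs = 2.5P + 233.
Before the tax: set 422 − 2P = 2.5P + 233 → P* = €42, Q* = 338.
With the tax collected from buyers, demand (in seller-price terms) shifts: Qd = 422 − 2(P + 18).
New equilibrium: buyers pay €52, suppliers receive €34, Q = 318. (Wedge: Pb − Ps = 18.)
Burden on buyers: €10; on suppliers: €8. (They sum to €18.)
The less price-elastic side of the market bears the larger share of a per-unit tax.

Buyers bear €10 per ticket; suppliers bear €8 per ticket.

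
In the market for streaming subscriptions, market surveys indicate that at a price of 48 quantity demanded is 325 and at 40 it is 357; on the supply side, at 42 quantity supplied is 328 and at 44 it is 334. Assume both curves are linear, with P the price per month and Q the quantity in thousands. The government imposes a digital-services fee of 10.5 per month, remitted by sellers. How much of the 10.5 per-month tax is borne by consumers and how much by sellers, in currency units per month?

Consumers bear 4.5 per month; sellers bear 6 per month.

Demand slope: (357 − 325)/(40 − 48) = -4, so Qd = 517 − 4P.
Supply slope: (334 − 328)/(44 − 42) = 3, so Qs = 3P + 202.
Before the tax: set 517 − 4P = 3P + 202 → P* = 45, Q* = 337.
With the tax collected from sellers, supply shifts: Qs = 3(P − 10.5) + 202.
Solving gives Q = 319 with consumers paying 49.5 and sellers receiving 39 (the 10.5 wedge).
Burden on consumers: 4.5; on sellers: 6. (They sum to 10.5.)
The less price-elastic side of the market bears the larger share of a per-unit tax.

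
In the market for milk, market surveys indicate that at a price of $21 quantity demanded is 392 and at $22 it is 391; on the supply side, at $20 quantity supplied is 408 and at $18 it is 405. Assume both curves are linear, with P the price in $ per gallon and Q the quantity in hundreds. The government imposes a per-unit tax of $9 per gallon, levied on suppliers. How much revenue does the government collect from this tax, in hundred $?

Demand slope: (391 − 392)/(22 − 21) = -1, so Qd = 413 − P.
Supply slope: (405 − 408)/(18 − 20) = 1.5, so Qs = 1.5P + 378.
Before the tax: set 413 − P = 1.5P + 378 → P* = $14, Q* = 399.
With the tax collected from suppliers, supply shifts: Qs = 1.5(P − 9) + 378.
New equilibrium: buyers pay $19.4, suppliers receive $10.4, Q = 393.6. (Wedge: Pb − Ps = 9.)
Revenue = t · Q = 9 · 393.6 = $3542.4.

Tax revenue = $3542.4 hundred.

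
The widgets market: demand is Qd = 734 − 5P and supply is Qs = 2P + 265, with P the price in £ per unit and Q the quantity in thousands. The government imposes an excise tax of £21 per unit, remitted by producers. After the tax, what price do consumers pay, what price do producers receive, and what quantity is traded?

Before the tax: set 734 − 5P = 2P + 265 → P* = £67, Q* = 399.
With the tax collected from producers, supply shifts: Qs = 2(P − 21) + 265.
New equilibrium: consumers pay £73, producers receive £52, Q = 369. (Wedge: Pb − Ps = 21.)

Consumers pay £73; producers receive £52; quantity = 369.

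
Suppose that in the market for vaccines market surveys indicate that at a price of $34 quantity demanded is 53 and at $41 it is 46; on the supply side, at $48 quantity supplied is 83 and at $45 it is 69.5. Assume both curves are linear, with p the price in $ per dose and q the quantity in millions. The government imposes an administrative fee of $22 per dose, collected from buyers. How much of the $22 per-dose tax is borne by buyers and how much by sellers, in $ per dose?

Demand slope: (46 − 53)/(41 − 34) = -1, so qd = 87 − p.
Supply slope: (69.5 − 83)/(45 − 48) = 4.5, so qs = 4.5p − 133.
Without the tax, 87 − p = 4.5p − 133 gives 5.5p = 220, so p* = $40 and q* = 47.
With the tax collected from buyers, demand (in seller-price terms) shifts: qd = 87 − (p + 22).
New equilibrium: buyers pay $58, sellers receive $36, q = 29. (Wedge: pb − ps = 22.)
Burden on buyers: $18; on sellers: $4. (They sum to $22.)
The less price-elastic side of the market bears the larger share of a per-unit tax.

Buyers bear $18 per dose; sellers bear $4 per dose.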